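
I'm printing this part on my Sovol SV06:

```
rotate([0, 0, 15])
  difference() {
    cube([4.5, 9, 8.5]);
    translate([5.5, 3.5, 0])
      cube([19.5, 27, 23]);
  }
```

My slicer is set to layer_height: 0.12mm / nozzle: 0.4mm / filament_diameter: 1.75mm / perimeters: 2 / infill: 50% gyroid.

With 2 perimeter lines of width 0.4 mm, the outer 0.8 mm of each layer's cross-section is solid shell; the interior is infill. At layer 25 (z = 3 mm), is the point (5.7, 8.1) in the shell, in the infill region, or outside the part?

outside

At z = 3 mm: the 4.5×9 cube contributes its full rectangle; the 19.5×27 cube at (5.5, 3.5) contributes its full rectangle; After the difference (first − rest): starting from the 4.5×9 cube, the 19.5×27 cube at (5.5, 3.5) misses the remaining region (no effect) — 1 connected region; (whole slice rotated 15° about Z — lengths, areas and connectivity unchanged). Overall, the cross-section is a single solid region. Undo the 15° rotation: the query point maps to (7.602, 6.349) in the un-rotated model frame. The nearest boundary edge runs (4.50, 9.00)→(4.50, 0.00); distance from the point to it = 3.10 mm. The point is not inside any of the regions above, so it lies outside the cross-section (3.10 mm from the nearest boundary).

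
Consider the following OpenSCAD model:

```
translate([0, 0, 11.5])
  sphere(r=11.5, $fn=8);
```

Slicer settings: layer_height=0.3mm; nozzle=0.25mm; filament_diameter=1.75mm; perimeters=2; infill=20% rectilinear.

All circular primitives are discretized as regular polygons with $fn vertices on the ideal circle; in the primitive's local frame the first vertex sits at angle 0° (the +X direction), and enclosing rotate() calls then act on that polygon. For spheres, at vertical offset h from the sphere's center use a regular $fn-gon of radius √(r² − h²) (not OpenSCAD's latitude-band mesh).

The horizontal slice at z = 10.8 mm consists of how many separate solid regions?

At z = 10.8 mm: the r=11.5 sphere slices to a regular 8-gon of circumradius 11.479 (√(r²−h²) with h=0.7 from center). The result has 1 disconnected region.

1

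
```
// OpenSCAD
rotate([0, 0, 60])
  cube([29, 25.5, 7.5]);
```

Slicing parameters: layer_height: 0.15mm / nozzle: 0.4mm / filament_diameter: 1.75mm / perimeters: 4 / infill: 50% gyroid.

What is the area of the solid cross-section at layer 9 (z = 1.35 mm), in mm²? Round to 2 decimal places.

At z = 1.35 mm: the cube (footprint 29×25.5) is included at this height (area 739.50 mm²); (rotated 60° about Z; rotation is an isometry so areas/perimeters/island counts are preserved). Overall, the cross-section is a single solid region. Net area = 739.50 mm².

739.50 mm²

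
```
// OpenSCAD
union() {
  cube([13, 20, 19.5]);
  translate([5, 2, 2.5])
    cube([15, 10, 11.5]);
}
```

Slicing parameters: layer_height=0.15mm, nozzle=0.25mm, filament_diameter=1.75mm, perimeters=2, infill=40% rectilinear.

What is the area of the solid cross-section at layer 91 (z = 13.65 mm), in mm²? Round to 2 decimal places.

At z = 13.65 mm: the 13×20 cube contributes its full rectangle (area 260.00 mm²); the 15×10 cube at (5, 2) contributes its full rectangle (area 150.00 mm²); Merging all regions: the regions partially overlap — summed areas 410.00 mm² minus the doubly-counted overlap 80.00 mm² gives 330.00 mm² — area = 330.00 mm². Overall, the cross-section is a single solid region. Net area = 330.00 mm².

330.00 mm²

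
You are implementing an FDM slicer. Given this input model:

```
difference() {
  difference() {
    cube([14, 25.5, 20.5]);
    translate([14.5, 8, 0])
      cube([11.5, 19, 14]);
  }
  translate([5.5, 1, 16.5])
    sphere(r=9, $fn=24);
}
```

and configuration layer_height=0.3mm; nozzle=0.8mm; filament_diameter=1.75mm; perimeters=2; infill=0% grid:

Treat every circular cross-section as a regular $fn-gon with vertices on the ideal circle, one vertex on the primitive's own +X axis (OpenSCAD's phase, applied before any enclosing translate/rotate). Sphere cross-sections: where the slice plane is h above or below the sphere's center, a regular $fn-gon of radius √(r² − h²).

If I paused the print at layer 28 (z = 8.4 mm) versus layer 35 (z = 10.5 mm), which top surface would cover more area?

Layer 28 (z = 8.4): the 14×25.5 cube contributes its full rectangle (area 357.00 mm²); the cube at (14.5, 8) is present — its section is the full 11.5×19 rectangle (area 218.50 mm²); Subtracting the remaining from the first: starting from the 14×25.5 cube (357.00 mm²), the 11.5×19 cube at (14.5, 8) misses the remaining region (no effect) — area = 357.00 mm²; the sphere at (5.5, 1): section is a regular 24-gon, circumradius = √(r²−h²) = √(9²−8.1²) = 3.923 (area = (24/2)·3.923²·sin(360°/24) = 47.80 mm²); Taking the first minus the rest: starting from the result so far (357.00 mm²), the r=9 sphere at (5.5, 1) partially overlaps it — only the 31.61 mm² overlap (of its 47.80 mm²) is removed, clipping the outline — area = 325.39 mm². So its area = 325.39 mm². Layer 35 (z = 10.5): the cube (footprint 14×25.5) is included at this height (area 357.00 mm²); the cube at (14.5, 8) (footprint 11.5×19) is included at this height (area 218.50 mm²); Taking the first minus the rest: starting from the 14×25.5 cube (357.00 mm²), the 11.5×19 cube at (14.5, 8) misses the remaining region (no effect) — area = 357.00 mm²; the sphere at (5.5, 1): section is a regular 24-gon, circumradius = √(r²−h²) = √(9²−6²) = 6.708 (area = (24/2)·6.708²·sin(360°/24) = 139.76 mm²); Taking the first minus the rest: starting from that combined region (357.00 mm²), the r=9 sphere at (5.5, 1) partially overlaps it — only the 79.02 mm² overlap (of its 139.76 mm²) is removed, clipping the outline — area = 277.98 mm². So its area = 277.98 mm². Layer 28 is larger (325.39 vs 277.98 mm²).

layer 28 (z = 8.4 mm)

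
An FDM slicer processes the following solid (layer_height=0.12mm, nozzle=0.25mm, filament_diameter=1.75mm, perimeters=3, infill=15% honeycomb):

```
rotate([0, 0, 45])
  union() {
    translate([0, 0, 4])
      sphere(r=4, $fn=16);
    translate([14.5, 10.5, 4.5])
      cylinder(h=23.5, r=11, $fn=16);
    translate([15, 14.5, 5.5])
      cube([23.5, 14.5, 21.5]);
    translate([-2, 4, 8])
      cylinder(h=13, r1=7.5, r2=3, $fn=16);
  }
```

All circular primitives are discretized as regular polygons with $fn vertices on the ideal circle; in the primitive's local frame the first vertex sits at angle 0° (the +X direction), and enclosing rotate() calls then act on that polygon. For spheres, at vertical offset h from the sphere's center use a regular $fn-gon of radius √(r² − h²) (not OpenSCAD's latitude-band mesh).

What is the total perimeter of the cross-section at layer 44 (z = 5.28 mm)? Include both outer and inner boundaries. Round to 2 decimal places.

At z = 5.28 mm: the sphere: section is a regular 16-gon, circumradius = √(r²−h²) = √(4²−1.28²) = 3.790 (perimeter = 2·16·3.790·sin(180°/16) = 23.66 mm); the r=11 cylinder at (14.5, 10.5) gives a regular 16-gon of circumradius 11 (constant along its height) (perimeter = 2·16·11.000·sin(180°/16) = 68.67 mm); the cube at (15, 14.5) does not reach this height (z outside [5.5, 27]); the cone at (-2, 4) does not reach this height (z outside [8, 21]); Taking the union: the 2 present regions are separate (no shared area or edge), so areas and boundary lengths simply add and each stays a separate island — boundary = 92.33 mm; (rotated 45° about Z; rotation is an isometry so areas/perimeters/island counts are preserved). Overall, the cross-section has 2 separate islands. Total boundary length (outer) = 92.33 mm.

92.33 mm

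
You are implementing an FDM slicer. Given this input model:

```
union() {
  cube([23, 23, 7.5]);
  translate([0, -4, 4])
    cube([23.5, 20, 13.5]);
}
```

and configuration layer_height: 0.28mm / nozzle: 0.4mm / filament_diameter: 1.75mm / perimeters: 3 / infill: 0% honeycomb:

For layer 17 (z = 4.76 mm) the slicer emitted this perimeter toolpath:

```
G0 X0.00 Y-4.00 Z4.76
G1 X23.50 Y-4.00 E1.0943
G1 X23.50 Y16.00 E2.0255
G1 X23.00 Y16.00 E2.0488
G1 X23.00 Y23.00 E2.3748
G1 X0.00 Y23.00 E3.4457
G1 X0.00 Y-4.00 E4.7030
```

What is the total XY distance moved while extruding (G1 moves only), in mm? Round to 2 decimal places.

101.00 mm

Sum the Euclidean lengths of each G1 segment: total = 101.00 mm.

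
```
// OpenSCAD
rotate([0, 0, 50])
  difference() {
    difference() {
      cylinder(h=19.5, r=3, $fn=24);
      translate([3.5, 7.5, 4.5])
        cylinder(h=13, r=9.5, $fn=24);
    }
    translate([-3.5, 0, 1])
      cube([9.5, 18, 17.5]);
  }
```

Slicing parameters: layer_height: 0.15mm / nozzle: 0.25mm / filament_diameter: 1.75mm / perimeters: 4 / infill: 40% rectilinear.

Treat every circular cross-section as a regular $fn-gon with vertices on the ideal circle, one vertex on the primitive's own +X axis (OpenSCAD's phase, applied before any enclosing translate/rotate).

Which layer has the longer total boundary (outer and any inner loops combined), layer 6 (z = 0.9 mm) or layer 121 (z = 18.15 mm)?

layer 6 (z = 0.9 mm)

Layer 6 (z = 0.9): the r=3 cylinder gives a regular 24-gon of circumradius 3 (constant along its height) (perimeter = 2·24·3.000·sin(180°/24) = 18.80 mm); the cylinder at (3.5, 7.5) does not reach this height (z outside [4.5, 17.5]); Taking the first minus the rest: none of the subtracted shapes is present at this height, so the r=3 cylinder is unchanged — boundary = 18.80 mm; the cube at (-3.5, 0) is absent (z outside [1, 18.5]); After the difference (first − rest): none of the subtracted shapes is present at this height, so the result so far is unchanged — boundary = 18.80 mm; (rotated 50° about Z; rotation is an isometry so areas/perimeters/island counts are preserved). So its perimeter = 18.80 mm. Layer 121 (z = 18.15): the cylinder: section is a regular 24-gon, circumradius r=3 (perimeter = 2·24·3.000·sin(180°/24) = 18.80 mm); the cylinder at (3.5, 7.5) is not intersected at this z (z outside [4.5, 17.5]); After the difference (first − rest): none of the subtracted shapes is present at this height, so the r=3 cylinder is unchanged — boundary = 18.80 mm; the cube at (-3.5, 0) (footprint 9.5×18) is included at this height (perimeter 55.00 mm); After the difference (first − rest): starting from that combined region, the 9.5×18 cube at (-3.5, 0) partially overlaps it — only the 13.98 mm² overlap (of its 171.00 mm²) is removed, clipping the outline — boundary = 15.40 mm; (whole slice rotated 50° about Z — lengths, areas and connectivity unchanged). So its perimeter = 15.40 mm. Layer 6 is larger (18.80 vs 15.40 mm).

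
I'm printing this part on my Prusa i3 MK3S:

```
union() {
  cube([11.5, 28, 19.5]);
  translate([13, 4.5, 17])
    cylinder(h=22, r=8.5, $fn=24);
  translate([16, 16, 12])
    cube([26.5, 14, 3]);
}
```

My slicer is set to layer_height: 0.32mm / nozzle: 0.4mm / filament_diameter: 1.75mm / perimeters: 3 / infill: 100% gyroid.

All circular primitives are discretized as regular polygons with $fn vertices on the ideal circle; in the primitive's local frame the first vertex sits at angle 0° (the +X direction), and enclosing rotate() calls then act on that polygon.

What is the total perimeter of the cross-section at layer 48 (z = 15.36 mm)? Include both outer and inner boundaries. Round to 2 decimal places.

79.00 mm

At z = 15.36 mm: the cube (footprint 11.5×28) is included at this height (perimeter 79.00 mm); the cylinder at (13, 4.5) does not reach this height (z outside [17, 39]); the cube at (16, 16) does not reach this height (z outside [12, 15]); Combining (union): only the 11.5×28 cube is present, so the union is just that shape — boundary = 79.00 mm. Overall, the cross-section is a single solid region. Total boundary length (outer) = 79.00 mm.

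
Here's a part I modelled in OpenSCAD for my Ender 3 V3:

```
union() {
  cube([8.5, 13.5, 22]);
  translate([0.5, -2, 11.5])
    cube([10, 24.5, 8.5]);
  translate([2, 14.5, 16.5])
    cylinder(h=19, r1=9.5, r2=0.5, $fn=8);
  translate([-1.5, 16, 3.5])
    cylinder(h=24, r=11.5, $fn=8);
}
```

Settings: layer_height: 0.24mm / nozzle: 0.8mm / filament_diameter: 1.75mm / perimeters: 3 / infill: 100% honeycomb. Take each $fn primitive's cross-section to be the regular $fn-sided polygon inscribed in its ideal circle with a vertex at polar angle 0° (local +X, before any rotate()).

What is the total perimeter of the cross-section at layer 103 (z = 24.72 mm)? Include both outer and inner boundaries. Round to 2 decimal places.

70.41 mm

At z = 24.72 mm: the cube is absent (z outside [0, 22]); the cube at (0.5, -2) is absent (z outside [11.5, 20]); the cone at (2, 14.5) contributes a regular 8-gon of circumradius 5.606 (interpolated between r1=9.5 and r2=0.5 at t=0.433) (perimeter = 2·8·5.606·sin(180°/8) = 34.33 mm); the cylinder at (-1.5, 16): section is a regular 8-gon, circumradius r=11.5 (perimeter = 2·8·11.500·sin(180°/8) = 70.41 mm); Taking the union: the cone at (2, 14.5) lies entirely inside the r=11.5 cylinder at (-1.5, 16), so the union is just the r=11.5 cylinder at (-1.5, 16) — boundary = 70.41 mm. Overall, the cross-section is a single solid region. Total boundary length (outer) = 70.41 mm.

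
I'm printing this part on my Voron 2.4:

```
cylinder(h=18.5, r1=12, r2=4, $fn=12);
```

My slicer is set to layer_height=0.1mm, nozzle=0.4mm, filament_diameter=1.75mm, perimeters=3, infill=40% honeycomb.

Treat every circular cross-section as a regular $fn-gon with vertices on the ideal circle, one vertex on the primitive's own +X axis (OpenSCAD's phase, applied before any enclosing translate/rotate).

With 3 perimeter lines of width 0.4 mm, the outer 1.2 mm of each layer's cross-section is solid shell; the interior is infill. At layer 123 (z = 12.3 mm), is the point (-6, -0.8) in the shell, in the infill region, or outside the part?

shell

At z = 12.3 mm: the cone (r1=12→r2=4) has section circumradius 6.681 here — a regular 12-gon. Overall, the cross-section is a single solid region. The nearest boundary edge runs (-6.68, 0.00)→(-5.79, -3.34); distance from the point to it = 0.45 mm. The point is inside the cross-section, 0.45 mm from the nearest boundary — within the 1.2 mm shell band (3 × 0.4).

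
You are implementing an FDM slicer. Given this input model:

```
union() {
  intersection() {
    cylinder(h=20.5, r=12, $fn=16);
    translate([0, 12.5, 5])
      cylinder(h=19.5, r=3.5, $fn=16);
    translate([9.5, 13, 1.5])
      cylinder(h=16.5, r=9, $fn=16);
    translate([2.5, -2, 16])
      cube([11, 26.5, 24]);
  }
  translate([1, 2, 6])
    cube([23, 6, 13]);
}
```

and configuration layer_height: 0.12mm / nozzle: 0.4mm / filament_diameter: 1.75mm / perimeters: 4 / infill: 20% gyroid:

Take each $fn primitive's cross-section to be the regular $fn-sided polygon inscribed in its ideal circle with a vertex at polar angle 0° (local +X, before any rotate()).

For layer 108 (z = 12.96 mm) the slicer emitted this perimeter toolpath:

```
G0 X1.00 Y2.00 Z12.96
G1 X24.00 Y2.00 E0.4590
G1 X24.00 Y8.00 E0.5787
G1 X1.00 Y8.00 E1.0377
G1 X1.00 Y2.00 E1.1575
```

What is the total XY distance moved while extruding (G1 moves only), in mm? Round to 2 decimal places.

58.00 mm

Sum the Euclidean lengths of each G1 segment: total = 58.00 mm.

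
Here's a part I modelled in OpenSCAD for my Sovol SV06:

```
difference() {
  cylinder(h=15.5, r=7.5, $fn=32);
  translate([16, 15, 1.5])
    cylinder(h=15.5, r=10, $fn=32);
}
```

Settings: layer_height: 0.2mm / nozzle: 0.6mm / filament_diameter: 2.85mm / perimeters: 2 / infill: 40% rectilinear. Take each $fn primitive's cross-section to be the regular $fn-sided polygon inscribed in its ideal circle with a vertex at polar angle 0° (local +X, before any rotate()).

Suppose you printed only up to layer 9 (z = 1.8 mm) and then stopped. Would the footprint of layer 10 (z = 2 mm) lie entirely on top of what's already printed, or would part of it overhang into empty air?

Compare the two slices. At z = 1.8: the r=7.5 cylinder contributes a regular 32-gon of circumradius 7.5 (area = (32/2)·7.500²·sin(360°/32) = 175.58 mm²); the cylinder at (16, 15): section is a regular 32-gon, circumradius r=10 (area = (32/2)·10.000²·sin(360°/32) = 312.14 mm²); Taking the first minus the rest: starting from the r=7.5 cylinder (175.58 mm²), the r=10 cylinder at (16, 15) misses the remaining region (no effect) — area = 175.58 mm². At z = 2: the r=7.5 cylinder contributes a regular 32-gon of circumradius 7.5 (area = (32/2)·7.500²·sin(360°/32) = 175.58 mm²); the r=10 cylinder at (16, 15) gives a regular 32-gon of circumradius 10 (constant along its height) (area = (32/2)·10.000²·sin(360°/32) = 312.14 mm²); Taking the first minus the rest: starting from the r=7.5 cylinder (175.58 mm²), the r=10 cylinder at (16, 15) misses the remaining region (no effect) — area = 175.58 mm². Checking containment: the cross-section at z = 2 is a subset of the cross-section at z = 1.8.

entirely on top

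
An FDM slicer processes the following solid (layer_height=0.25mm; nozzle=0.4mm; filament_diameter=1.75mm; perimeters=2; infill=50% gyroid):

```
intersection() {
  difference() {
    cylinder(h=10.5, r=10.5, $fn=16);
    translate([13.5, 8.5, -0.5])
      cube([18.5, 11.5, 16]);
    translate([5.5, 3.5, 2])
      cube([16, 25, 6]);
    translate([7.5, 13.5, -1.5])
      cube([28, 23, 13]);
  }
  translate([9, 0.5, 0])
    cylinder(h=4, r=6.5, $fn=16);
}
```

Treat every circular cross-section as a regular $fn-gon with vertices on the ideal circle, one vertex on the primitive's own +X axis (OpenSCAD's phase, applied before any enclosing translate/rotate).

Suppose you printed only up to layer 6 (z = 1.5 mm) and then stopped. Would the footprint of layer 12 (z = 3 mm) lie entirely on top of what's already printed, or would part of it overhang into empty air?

Compare the two slices. At z = 1.5: the cylinder: section is a regular 16-gon, circumradius r=10.5 (area = (16/2)·10.500²·sin(360°/16) = 337.53 mm²); the 18.5×11.5 cube at (13.5, 8.5) contributes its full rectangle (area 212.75 mm²); the cube at (5.5, 3.5) is absent (z outside [2, 8]); the cube at (7.5, 13.5) (footprint 28×23) is included at this height (area 644.00 mm²); After the difference (first − rest): starting from the r=10.5 cylinder (337.53 mm²), the 18.5×11.5 cube at (13.5, 8.5) misses the remaining region (no effect); the 28×23 cube at (7.5, 13.5) misses the remaining region (no effect) — area = 337.53 mm²; the r=6.5 cylinder at (9, 0.5) gives a regular 16-gon of circumradius 6.5 (constant along its height) (area = (16/2)·6.500²·sin(360°/16) = 129.35 mm²); After intersecting: the r=6.5 cylinder at (9, 0.5) partially overlaps the result so far; clipping to the common part keeps 72.89 mm² — area = 72.89 mm². At z = 3: the r=10.5 cylinder gives a regular 16-gon of circumradius 10.5 (constant along its height) (area = (16/2)·10.500²·sin(360°/16) = 337.53 mm²); the 18.5×11.5 cube at (13.5, 8.5) contributes its full rectangle (area 212.75 mm²); the cube at (5.5, 3.5) is present — its section is the full 16×25 rectangle (area 400.00 mm²); the cube at (7.5, 13.5) is present — its section is the full 28×23 rectangle (area 644.00 mm²); Taking the first minus the rest: starting from the r=10.5 cylinder (337.53 mm²), the 18.5×11.5 cube at (13.5, 8.5) misses the remaining region (no effect); the 16×25 cube at (5.5, 3.5) partially overlaps it — only the 13.87 mm² overlap (of its 400.00 mm²) is removed, clipping the outline; the 28×23 cube at (7.5, 13.5) misses the remaining region (no effect) — area = 323.65 mm²; the r=6.5 cylinder at (9, 0.5) gives a regular 16-gon of circumradius 6.5 (constant along its height) (area = (16/2)·6.500²·sin(360°/16) = 129.35 mm²); Taking the intersection: the r=6.5 cylinder at (9, 0.5) partially overlaps that combined region; clipping to the common part keeps 62.45 mm² — area = 62.45 mm². Checking containment: the cross-section at z = 3 is a subset of the cross-section at z = 1.5.

entirely on top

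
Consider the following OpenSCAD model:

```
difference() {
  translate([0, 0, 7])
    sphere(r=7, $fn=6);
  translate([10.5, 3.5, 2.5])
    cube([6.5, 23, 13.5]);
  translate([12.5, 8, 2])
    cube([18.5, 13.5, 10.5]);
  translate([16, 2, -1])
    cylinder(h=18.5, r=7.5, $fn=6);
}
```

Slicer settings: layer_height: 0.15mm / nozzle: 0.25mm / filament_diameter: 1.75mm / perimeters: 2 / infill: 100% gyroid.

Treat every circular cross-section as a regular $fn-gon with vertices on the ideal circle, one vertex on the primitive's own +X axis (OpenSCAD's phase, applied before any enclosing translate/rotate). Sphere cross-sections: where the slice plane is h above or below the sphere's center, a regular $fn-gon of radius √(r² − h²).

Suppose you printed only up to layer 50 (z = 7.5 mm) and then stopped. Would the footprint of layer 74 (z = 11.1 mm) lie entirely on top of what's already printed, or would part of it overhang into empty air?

Compare the two slices. At z = 7.5: the r=7 sphere contributes a regular 6-gon of circumradius √(7²−0.5²) = 6.982 (area = (6/2)·6.982²·sin(360°/6) = 126.66 mm²); the cube at (10.5, 3.5) (footprint 6.5×23) is included at this height (area 149.50 mm²); the cube at (12.5, 8) is present — its section is the full 18.5×13.5 rectangle (area 249.75 mm²); the cylinder at (16, 2): section is a regular 6-gon, circumradius r=7.5 (area = (6/2)·7.500²·sin(360°/6) = 146.14 mm²); Subtracting the remaining from the first: starting from the r=7 sphere (126.66 mm²), the 6.5×23 cube at (10.5, 3.5) misses the remaining region (no effect); the 18.5×13.5 cube at (12.5, 8) misses the remaining region (no effect); the r=7.5 cylinder at (16, 2) misses the remaining region (no effect) — area = 126.66 mm². At z = 11.1: the r=7 sphere slices to a regular 6-gon of circumradius 5.674 (√(r²−h²) with h=4.1 from center) (area = (6/2)·5.674²·sin(360°/6) = 83.63 mm²); the cube at (10.5, 3.5) is present — its section is the full 6.5×23 rectangle (area 149.50 mm²); the 18.5×13.5 cube at (12.5, 8) contributes its full rectangle (area 249.75 mm²); the cylinder at (16, 2): section is a regular 6-gon, circumradius r=7.5 (area = (6/2)·7.500²·sin(360°/6) = 146.14 mm²); Subtracting the remaining from the first: starting from the r=7 sphere (83.63 mm²), the 6.5×23 cube at (10.5, 3.5) misses the remaining region (no effect); the 18.5×13.5 cube at (12.5, 8) misses the remaining region (no effect); the r=7.5 cylinder at (16, 2) misses the remaining region (no effect) — area = 83.63 mm². Checking containment: the cross-section at z = 11.1 is a subset of the cross-section at z = 7.5.

entirely on top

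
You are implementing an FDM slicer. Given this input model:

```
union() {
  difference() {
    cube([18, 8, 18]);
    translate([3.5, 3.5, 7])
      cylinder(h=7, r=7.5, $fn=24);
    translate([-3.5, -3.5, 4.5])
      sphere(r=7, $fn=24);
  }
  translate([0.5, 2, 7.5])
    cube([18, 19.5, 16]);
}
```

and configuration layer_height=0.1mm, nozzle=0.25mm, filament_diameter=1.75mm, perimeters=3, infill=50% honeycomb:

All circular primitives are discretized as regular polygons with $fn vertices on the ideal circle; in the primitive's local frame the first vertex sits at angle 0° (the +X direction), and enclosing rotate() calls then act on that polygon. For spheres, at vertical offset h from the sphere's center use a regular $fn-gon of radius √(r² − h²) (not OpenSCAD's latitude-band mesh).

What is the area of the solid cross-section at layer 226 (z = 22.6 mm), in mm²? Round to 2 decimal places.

351.00 mm²

At z = 22.6 mm: the cube is absent (z outside [0, 18]); the cylinder at (3.5, 3.5) is absent (z outside [7, 14]); the sphere at (-3.5, -3.5) is absent (|z−center|=18.100 > r=7); Taking the first minus the rest: the first operand is absent here, so nothing remains; the 18×19.5 cube at (0.5, 2) contributes its full rectangle (area 351.00 mm²); Taking the union: only the 18×19.5 cube at (0.5, 2) is present, so the union is just that shape — area = 351.00 mm². Overall, the cross-section is a single solid region. Net area = 351.00 mm².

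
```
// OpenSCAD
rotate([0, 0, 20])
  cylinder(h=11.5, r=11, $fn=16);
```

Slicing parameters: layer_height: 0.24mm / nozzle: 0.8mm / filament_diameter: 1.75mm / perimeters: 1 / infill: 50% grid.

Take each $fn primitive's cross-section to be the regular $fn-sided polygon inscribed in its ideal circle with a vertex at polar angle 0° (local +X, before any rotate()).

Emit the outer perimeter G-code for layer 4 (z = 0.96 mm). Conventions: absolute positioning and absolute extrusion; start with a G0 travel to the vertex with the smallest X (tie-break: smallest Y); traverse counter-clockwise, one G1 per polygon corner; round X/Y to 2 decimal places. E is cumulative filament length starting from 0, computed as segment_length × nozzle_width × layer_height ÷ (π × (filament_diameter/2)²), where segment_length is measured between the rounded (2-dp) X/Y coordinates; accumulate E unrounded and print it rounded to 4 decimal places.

G0 X-10.99 Y0.48 Z0.96
G1 X-10.34 Y-3.76 E0.3424
G1 X-8.11 Y-7.43 E0.6852
G1 X-4.65 Y-9.97 E1.0278
G1 X-0.48 Y-10.99 E1.3705
G1 X3.76 Y-10.34 E1.7129
G1 X7.43 Y-8.11 E2.0557
G1 X9.97 Y-4.65 E2.3983
G1 X10.99 Y-0.48 E2.7410
G1 X10.34 Y3.76 E3.0834
G1 X8.11 Y7.43 E3.4262
G1 X4.65 Y9.97 E3.7689
G1 X0.48 Y10.99 E4.1115
G1 X-3.76 Y10.34 E4.4539
G1 X-7.43 Y8.11 E4.7967
G1 X-9.97 Y4.65 E5.1394
G1 X-10.99 Y0.48 E5.4820

At z = 0.96 mm: the r=11 cylinder contributes a regular 16-gon of circumradius 11; (rotated 20° about Z; rotation is an isometry so areas/perimeters/island counts are preserved). The outline is a single polygon with 16 vertices. Extrusion per mm of travel: 0.8 × 0.24 / (π × 0.875²) = 0.079824. Accumulating E over each segment gives final E = 5.4820.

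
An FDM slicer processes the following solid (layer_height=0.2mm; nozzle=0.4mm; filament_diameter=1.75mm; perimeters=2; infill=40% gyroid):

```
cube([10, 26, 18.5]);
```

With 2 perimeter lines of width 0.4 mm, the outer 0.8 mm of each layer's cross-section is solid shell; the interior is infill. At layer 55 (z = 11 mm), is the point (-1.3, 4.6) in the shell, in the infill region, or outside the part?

At z = 11 mm: the 10×26 cube contributes its full rectangle. Overall, the cross-section is a single solid region. The nearest boundary edge runs (0.00, 26.00)→(0.00, 0.00); distance from the point to it = 1.30 mm. The point is not inside any of the regions above, so it lies outside the cross-section (1.30 mm from the nearest boundary).

outside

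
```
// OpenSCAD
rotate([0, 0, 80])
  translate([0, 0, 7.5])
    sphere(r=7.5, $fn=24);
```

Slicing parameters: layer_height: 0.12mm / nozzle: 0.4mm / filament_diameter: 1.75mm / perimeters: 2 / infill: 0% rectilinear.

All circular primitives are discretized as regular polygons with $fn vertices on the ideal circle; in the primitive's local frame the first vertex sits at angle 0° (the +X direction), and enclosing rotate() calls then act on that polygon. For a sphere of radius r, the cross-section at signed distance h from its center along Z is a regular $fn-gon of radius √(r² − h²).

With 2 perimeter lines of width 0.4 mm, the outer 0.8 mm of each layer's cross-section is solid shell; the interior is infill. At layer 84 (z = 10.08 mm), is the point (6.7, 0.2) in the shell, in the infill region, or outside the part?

At z = 10.08 mm: the r=7.5 sphere contributes a regular 24-gon of circumradius √(7.5²−2.58²) = 7.042; (rotated 80° about Z; rotation is an isometry so areas/perimeters/island counts are preserved). Overall, the cross-section is a single solid region. Undo the 80° rotation: the query point maps to (1.360, -6.563) in the un-rotated model frame. The nearest boundary edge runs (-0.00, -7.04)→(1.82, -6.80); distance from the point to it = 0.30 mm. The point is inside the cross-section, 0.30 mm from the nearest boundary — within the 0.8 mm shell band (2 × 0.4).

shell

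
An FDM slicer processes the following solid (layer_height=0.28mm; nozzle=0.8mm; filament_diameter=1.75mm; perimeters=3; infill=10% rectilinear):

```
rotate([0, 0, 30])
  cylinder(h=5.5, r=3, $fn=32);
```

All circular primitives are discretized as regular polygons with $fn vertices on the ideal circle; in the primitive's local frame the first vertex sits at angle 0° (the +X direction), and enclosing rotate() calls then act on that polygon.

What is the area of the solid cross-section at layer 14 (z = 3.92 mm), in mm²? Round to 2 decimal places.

At z = 3.92 mm: the cylinder: section is a regular 32-gon, circumradius r=3 (area = (32/2)·3.000²·sin(360°/32) = 28.09 mm²); (rotated 30° about Z; rotation is an isometry so areas/perimeters/island counts are preserved). Overall, the cross-section is a single solid region. Net area = 28.09 mm².

28.09 mm²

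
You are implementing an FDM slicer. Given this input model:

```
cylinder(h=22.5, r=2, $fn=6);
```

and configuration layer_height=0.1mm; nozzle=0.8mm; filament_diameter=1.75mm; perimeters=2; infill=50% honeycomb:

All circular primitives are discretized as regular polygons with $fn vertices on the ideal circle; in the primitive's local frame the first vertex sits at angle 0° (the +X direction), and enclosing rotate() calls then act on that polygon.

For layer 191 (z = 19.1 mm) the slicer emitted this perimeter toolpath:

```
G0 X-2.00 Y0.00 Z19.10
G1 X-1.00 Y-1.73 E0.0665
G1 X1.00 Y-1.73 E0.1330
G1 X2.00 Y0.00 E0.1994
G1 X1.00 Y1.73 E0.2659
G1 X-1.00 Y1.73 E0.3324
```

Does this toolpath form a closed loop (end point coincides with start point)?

Start point (G0): (-2.00, 0.00). End point (last G1): the path does not return to the start — open.

no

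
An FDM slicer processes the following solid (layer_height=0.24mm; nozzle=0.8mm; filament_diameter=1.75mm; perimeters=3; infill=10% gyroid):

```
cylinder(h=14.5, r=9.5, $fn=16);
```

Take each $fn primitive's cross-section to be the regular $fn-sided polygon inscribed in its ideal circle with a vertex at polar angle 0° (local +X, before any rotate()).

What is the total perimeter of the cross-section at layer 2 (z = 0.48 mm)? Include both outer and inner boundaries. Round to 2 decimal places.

59.31 mm

At z = 0.48 mm: the cylinder: section is a regular 16-gon, circumradius r=9.5 (perimeter = 2·16·9.500·sin(180°/16) = 59.31 mm). Overall, the cross-section is a single solid region. Total boundary length (outer) = 59.31 mm.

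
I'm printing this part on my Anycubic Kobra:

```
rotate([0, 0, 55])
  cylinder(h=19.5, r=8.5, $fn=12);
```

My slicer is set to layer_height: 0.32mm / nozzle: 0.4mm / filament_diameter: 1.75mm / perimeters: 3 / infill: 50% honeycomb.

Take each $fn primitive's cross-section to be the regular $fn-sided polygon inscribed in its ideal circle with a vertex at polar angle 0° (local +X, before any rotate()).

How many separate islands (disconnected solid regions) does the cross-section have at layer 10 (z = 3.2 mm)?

1

At z = 3.2 mm: the r=8.5 cylinder gives a regular 12-gon of circumradius 8.5 (constant along its height); (whole slice rotated 55° about Z — lengths, areas and connectivity unchanged). Overall, the cross-section is a single solid region. Island count = 1.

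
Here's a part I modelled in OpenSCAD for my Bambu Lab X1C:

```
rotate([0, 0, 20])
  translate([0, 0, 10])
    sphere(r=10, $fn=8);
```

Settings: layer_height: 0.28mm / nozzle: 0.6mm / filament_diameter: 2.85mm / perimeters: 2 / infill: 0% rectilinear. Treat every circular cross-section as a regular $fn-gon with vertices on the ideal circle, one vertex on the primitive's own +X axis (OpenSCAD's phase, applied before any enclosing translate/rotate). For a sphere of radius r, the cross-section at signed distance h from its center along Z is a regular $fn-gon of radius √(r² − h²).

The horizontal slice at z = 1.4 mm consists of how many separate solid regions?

At z = 1.4 mm: the sphere: section is a regular 8-gon, circumradius = √(r²−h²) = √(10²−8.6²) = 5.103; (rotated 20° about Z; rotation is an isometry so areas/perimeters/island counts are preserved). The result has 1 disconnected region.

1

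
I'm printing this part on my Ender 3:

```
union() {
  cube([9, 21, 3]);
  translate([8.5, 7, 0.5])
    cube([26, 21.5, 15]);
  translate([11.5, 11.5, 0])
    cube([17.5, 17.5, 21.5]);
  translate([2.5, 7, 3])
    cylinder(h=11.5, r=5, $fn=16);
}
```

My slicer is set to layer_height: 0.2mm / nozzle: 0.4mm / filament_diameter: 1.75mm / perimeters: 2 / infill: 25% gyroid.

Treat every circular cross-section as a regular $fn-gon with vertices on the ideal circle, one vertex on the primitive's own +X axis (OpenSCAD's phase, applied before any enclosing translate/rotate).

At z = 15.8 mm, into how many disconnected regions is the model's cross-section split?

At z = 15.8 mm: the cube is absent (z outside [0, 3]); the cube at (8.5, 7) does not reach this height (z outside [0.5, 15.5]); the 17.5×17.5 cube at (11.5, 11.5) contributes its full rectangle; the cylinder at (2.5, 7) is absent (z outside [3, 14.5]); Combining (union): only the 17.5×17.5 cube at (11.5, 11.5) is present, so the union is just that shape — 1 connected region. The result has 1 disconnected region.

1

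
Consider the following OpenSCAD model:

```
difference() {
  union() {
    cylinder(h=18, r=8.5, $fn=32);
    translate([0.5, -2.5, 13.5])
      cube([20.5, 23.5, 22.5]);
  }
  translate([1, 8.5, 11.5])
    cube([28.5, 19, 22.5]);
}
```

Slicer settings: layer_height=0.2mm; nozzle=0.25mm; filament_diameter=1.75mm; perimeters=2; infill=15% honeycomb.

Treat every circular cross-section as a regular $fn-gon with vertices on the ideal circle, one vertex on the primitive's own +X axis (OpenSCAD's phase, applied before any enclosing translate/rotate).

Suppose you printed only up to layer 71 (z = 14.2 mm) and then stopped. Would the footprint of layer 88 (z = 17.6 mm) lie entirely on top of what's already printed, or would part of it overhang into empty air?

entirely on top

Compare the two slices. At z = 14.2: the r=8.5 cylinder contributes a regular 32-gon of circumradius 8.5 (area = (32/2)·8.500²·sin(360°/32) = 225.52 mm²); the cube at (0.5, -2.5) (footprint 20.5×23.5) is included at this height (area 481.75 mm²); Combining (union): the regions partially overlap — summed areas 707.27 mm² minus the doubly-counted overlap 71.76 mm² gives 635.51 mm² — area = 635.51 mm²; the cube at (1, 8.5) (footprint 28.5×19) is included at this height (area 541.50 mm²); Taking the first minus the rest: starting from that combined region (635.51 mm²), the 28.5×19 cube at (1, 8.5) partially overlaps it — only the 250.00 mm² overlap (of its 541.50 mm²) is removed, clipping the outline — area = 385.51 mm². At z = 17.6: the cylinder: section is a regular 32-gon, circumradius r=8.5 (area = (32/2)·8.500²·sin(360°/32) = 225.52 mm²); the 20.5×23.5 cube at (0.5, -2.5) contributes its full rectangle (area 481.75 mm²); Combining (union): the regions partially overlap — summed areas 707.27 mm² minus the doubly-counted overlap 71.76 mm² gives 635.51 mm² — area = 635.51 mm²; the cube at (1, 8.5) is present — its section is the full 28.5×19 rectangle (area 541.50 mm²); After the difference (first − rest): starting from the result so far (635.51 mm²), the 28.5×19 cube at (1, 8.5) partially overlaps it — only the 250.00 mm² overlap (of its 541.50 mm²) is removed, clipping the outline — area = 385.51 mm². Checking containment: the cross-section at z = 17.6 is a subset of the cross-section at z = 14.2.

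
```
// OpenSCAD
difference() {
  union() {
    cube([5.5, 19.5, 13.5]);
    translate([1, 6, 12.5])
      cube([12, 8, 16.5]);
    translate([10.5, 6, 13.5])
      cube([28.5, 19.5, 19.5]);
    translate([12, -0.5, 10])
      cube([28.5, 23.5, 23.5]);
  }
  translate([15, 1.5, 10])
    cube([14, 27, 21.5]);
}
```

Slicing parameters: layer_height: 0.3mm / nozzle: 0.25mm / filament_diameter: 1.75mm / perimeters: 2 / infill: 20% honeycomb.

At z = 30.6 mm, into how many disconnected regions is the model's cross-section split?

At z = 30.6 mm: the cube is not intersected at this z (z outside [0, 13.5]); the cube at (1, 6) is not intersected at this z (z outside [12.5, 29]); the cube at (10.5, 6) (footprint 28.5×19.5) is included at this height; the cube at (12, -0.5) (footprint 28.5×23.5) is included at this height; Taking the union: the regions partially overlap (shared area 459.00 mm²), so overlapping operands fuse into one piece — 1 connected region; the 14×27 cube at (15, 1.5) contributes its full rectangle; After the difference (first − rest): starting from the result so far, the 14×27 cube at (15, 1.5) partially overlaps it — only the 336.00 mm² overlap (of its 378.00 mm²) is removed, clipping the outline — 1 connected region. The result has 1 disconnected region.

1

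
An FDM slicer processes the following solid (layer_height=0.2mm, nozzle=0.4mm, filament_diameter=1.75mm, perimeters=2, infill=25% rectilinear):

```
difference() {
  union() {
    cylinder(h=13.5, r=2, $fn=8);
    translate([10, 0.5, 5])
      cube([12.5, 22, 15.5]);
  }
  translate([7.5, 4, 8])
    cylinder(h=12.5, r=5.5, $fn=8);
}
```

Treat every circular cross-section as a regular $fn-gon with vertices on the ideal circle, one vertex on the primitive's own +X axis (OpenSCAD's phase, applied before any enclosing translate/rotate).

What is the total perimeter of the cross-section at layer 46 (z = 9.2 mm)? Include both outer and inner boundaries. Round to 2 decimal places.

At z = 9.2 mm: the cylinder: section is a regular 8-gon, circumradius r=2 (perimeter = 2·8·2.000·sin(180°/8) = 12.25 mm); the cube at (10, 0.5) is present — its section is the full 12.5×22 rectangle (perimeter 69.00 mm); Taking the union: the 2 present regions are separate (no shared area or edge), so areas and boundary lengths simply add and each stays a separate island — boundary = 81.25 mm; the r=5.5 cylinder at (7.5, 4) contributes a regular 8-gon of circumradius 5.5 (perimeter = 2·8·5.500·sin(180°/8) = 33.68 mm); Taking the first minus the rest: starting from that combined region, the r=5.5 cylinder at (7.5, 4) partially overlaps it — only the 16.90 mm² overlap (of its 85.56 mm²) is removed, clipping the outline — boundary = 81.23 mm. Overall, the cross-section has 2 separate islands. Total boundary length (outer) = 81.23 mm.

81.23 mm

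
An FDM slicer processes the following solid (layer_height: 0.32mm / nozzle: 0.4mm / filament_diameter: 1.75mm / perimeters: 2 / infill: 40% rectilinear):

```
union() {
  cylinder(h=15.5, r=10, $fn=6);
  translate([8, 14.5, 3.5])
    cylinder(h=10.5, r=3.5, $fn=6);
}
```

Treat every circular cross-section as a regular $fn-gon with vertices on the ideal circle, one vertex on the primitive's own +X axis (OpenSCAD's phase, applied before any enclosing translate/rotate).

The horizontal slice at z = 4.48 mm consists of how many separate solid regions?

At z = 4.48 mm: the r=10 cylinder contributes a regular 6-gon of circumradius 10; the cylinder at (8, 14.5): section is a regular 6-gon, circumradius r=3.5; Taking the union: the 2 present regions are separate (no shared area or edge), so areas and boundary lengths simply add and each stays a separate island — 2 connected regions. The result has 2 disconnected regions.

2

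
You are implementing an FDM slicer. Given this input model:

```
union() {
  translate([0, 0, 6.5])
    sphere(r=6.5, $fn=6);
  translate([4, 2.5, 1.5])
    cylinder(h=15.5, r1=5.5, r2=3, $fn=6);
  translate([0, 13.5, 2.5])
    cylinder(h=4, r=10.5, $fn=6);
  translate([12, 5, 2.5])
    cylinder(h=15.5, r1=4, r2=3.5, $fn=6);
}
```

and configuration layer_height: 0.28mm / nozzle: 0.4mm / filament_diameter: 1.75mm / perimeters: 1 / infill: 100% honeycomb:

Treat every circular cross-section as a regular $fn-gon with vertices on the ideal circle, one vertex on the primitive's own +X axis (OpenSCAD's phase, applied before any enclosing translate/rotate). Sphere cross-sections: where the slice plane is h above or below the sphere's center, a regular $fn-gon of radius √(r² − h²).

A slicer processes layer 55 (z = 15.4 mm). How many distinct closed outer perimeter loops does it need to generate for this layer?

At z = 15.4 mm: the sphere is absent (|z−center|=8.900 > r=6.5); the cone at (4, 2.5) (r1=5.5→r2=3) has section circumradius 3.258 here — a regular 6-gon; the cylinder at (0, 13.5) is absent (z outside [2.5, 6.5]); the cone at (12, 5): at t=0.832 of its height the radius interpolates to r₁+(r₂−r₁)t = 3.584, giving a regular 6-gon of that circumradius; Combining (union): the 2 present regions are separate (no shared area or edge), so areas and boundary lengths simply add and each stays a separate island — 2 connected regions. The result has 2 disconnected regions.

2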